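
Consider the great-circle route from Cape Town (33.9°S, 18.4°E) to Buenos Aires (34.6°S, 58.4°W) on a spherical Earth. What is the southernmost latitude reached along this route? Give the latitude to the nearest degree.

≈ 41°S

The great circle lies in the plane with unit normal n̂ = (p₁ × p₂)/|p₁ × p₂|.
Here n̂_z ≈ -0.755; the vertex latitude is φ_max = arccos|n̂_z| ≈ 41.0°.
Check via Clairaut: cos φ_max = |cos φ₁| · sin C = cos(33.9°)·sin(114.6°) ≈ 0.755, again giving ≈ 41.0°.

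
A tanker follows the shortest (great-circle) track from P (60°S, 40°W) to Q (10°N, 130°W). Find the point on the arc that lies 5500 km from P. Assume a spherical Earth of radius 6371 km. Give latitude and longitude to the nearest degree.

≈ (32°S, 103°W)

From cos δ = sin φ₁ sin φ₂ + cos φ₁ cos φ₂ cos Δλ, the central angle is δ ≈ 1.722 rad (98.6°). The total great-circle distance is δ·R ≈ 1.722 × 6371 ≈ 10969 km, so the target fraction is f = 5500/10969 ≈ 0.501.
Interpolate at f ≈ 0.501 with slerp weights a = sin((1−f)δ)/sin δ ≈ 0.766, b = sin(fδ)/sin δ ≈ 0.769.
p = a·p₁ + b·p₂ ≈ (-0.193, -0.826, -0.529); φ = arcsin(p_z) ≈ -31.97°, λ = atan2(p_y, p_x) ≈ -103.18°.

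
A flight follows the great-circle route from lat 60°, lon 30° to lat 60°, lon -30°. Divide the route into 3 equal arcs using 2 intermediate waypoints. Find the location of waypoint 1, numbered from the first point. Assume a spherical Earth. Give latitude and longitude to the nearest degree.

≈ lat 63°, lon 11°

Convert each endpoint to a unit vector on the sphere (x = cos φ cos λ, y = cos φ sin λ, z = sin φ).
The central angle between the endpoints is δ = arccos(p₁·p₂) ≈ 0.505 rad (29.0°).
Interpolate at f = 1/3 with slerp weights a = sin((1−f)δ)/sin δ ≈ 0.683, b = sin(fδ)/sin δ ≈ 0.346.
p = a·p₁ + b·p₂ ≈ (0.446, 0.084, 0.891); φ = arcsin(p_z) ≈ 63.03°, λ = atan2(p_y, p_x) ≈ 10.69°.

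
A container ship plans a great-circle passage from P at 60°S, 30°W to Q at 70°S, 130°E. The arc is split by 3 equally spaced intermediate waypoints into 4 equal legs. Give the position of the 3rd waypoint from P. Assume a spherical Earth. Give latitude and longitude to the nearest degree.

≈ 82°S, 111°E

From cos δ = sin φ₁ sin φ₂ + cos φ₁ cos φ₂ cos Δλ, the central angle is δ ≈ 0.859 rad (49.2°).
Interpolate at f = 3/4 with slerp weights a = sin((1−f)δ)/sin δ ≈ 0.281, b = sin(fδ)/sin δ ≈ 0.793.
p = a·p₁ + b·p₂ ≈ (-0.053, 0.137, -0.989); φ = arcsin(p_z) ≈ -81.54°, λ = atan2(p_y, p_x) ≈ 110.91°.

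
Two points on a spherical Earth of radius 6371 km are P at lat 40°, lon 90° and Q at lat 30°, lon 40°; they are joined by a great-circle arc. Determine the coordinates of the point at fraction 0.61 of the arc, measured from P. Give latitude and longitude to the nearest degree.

≈ lat 36°, lon 58°

Convert each endpoint to a unit vector on the sphere (x = cos φ cos λ, y = cos φ sin λ, z = sin φ).
The central angle between the endpoints is δ = arccos(p₁·p₂) ≈ 0.726 rad (41.6°).
Interpolate at f = 0.61 with slerp weights a = sin((1−f)δ)/sin δ ≈ 0.421, b = sin(fδ)/sin δ ≈ 0.645.
p = a·p₁ + b·p₂ ≈ (0.428, 0.682, 0.593); φ = arcsin(p_z) ≈ 36.39°, λ = atan2(p_y, p_x) ≈ 57.86°.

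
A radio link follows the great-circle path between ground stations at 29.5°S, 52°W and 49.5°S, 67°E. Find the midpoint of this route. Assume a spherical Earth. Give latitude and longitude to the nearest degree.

≈ 58°S, 6°W

Write both endpoints as unit vectors p₁, p₂ with components (cos φ cos λ, cos φ sin λ, sin φ).
The central angle between the endpoints is δ = arccos(p₁·p₂) ≈ 1.470 rad (84.2°).
Interpolate at f = 1/2 with slerp weights a = sin((1−f)δ)/sin δ ≈ 0.674, b = sin(fδ)/sin δ ≈ 0.674.
p = a·p₁ + b·p₂ ≈ (0.532, -0.059, -0.845); φ = arcsin(p_z) ≈ -57.62°, λ = atan2(p_y, p_x) ≈ -6.36°.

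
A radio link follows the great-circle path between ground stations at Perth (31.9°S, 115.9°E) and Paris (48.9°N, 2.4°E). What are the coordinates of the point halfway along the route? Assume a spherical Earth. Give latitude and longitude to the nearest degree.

From cos δ = sin φ₁ sin φ₂ + cos φ₁ cos φ₂ cos Δλ, the central angle is δ ≈ 2.240 rad (128.4°).
Interpolate at f = 1/2 with slerp weights a = sin((1−f)δ)/sin δ ≈ 1.148, b = sin(fδ)/sin δ ≈ 1.148.
p = a·p₁ + b·p₂ ≈ (0.328, 0.908, 0.258); φ = arcsin(p_z) ≈ 14.98°, λ = atan2(p_y, p_x) ≈ 70.13°.

≈ 15°N, 70°E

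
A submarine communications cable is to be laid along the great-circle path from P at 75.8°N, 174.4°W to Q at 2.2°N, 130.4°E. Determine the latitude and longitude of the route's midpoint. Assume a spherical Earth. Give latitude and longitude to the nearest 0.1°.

≈ 41.1°N, 140.4°E

Convert each endpoint to a unit vector on the sphere (x = cos φ cos λ, y = cos φ sin λ, z = sin φ).
The central angle between the endpoints is δ = arccos(p₁·p₂) ≈ 1.393 rad (79.8°).
Interpolate at f = 1/2 with slerp weights a = sin((1−f)δ)/sin δ ≈ 0.652, b = sin(fδ)/sin δ ≈ 0.652.
p = a·p₁ + b·p₂ ≈ (-0.581, 0.480, 0.657); φ = arcsin(p_z) ≈ 41.06°, λ = atan2(p_y, p_x) ≈ 140.43°.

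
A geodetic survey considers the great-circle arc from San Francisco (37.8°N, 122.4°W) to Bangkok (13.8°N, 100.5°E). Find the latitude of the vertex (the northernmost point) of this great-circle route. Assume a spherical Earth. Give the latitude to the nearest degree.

≈ 55°N

The great circle lies in the plane with unit normal n̂ = (p₁ × p₂)/|p₁ × p₂|.
Here n̂_z ≈ -0.574; the vertex latitude is φ_max = arccos|n̂_z| ≈ 54.9°.
Check via Clairaut: cos φ_max = |cos φ₁| · sin C = cos(37.8°)·sin(46.6°) ≈ 0.574, again giving ≈ 54.9°.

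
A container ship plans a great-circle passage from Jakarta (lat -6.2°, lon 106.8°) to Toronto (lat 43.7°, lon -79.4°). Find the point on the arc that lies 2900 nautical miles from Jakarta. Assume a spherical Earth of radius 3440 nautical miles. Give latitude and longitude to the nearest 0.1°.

≈ lat 41.6°, lon 114.1°

Convert each endpoint to a unit vector on the sphere (x = cos φ cos λ, y = cos φ sin λ, z = sin φ).
The central angle between the endpoints is δ = arccos(p₁·p₂) ≈ 2.480 rad (142.1°). The total great-circle distance is δ·R ≈ 2.480 × 3440 ≈ 8532 nmi, so the target fraction is f = 2900/8532 ≈ 0.340.
Interpolate at f ≈ 0.340 with slerp weights a = sin((1−f)δ)/sin δ ≈ 1.625, b = sin(fδ)/sin δ ≈ 1.216.
p = a·p₁ + b·p₂ ≈ (-0.305, 0.682, 0.664); φ = arcsin(p_z) ≈ 41.64°, λ = atan2(p_y, p_x) ≈ 114.10°.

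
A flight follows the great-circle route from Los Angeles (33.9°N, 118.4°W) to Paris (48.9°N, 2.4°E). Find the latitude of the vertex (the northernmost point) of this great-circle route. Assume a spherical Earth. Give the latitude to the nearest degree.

≈ 62°N

The great circle lies in the plane with unit normal n̂ = (p₁ × p₂)/|p₁ × p₂|.
Here n̂_z ≈ +0.473; the vertex latitude is φ_max = arccos|n̂_z| ≈ 61.7°.
Check via Clairaut: cos φ_max = |cos φ₁| · sin C = cos(33.9°)·sin(34.8°) ≈ 0.473, again giving ≈ 61.7°.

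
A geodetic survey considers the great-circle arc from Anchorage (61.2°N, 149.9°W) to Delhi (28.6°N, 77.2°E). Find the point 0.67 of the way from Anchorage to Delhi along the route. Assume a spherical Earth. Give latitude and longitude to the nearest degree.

Convert each endpoint to a unit vector on the sphere (x = cos φ cos λ, y = cos φ sin λ, z = sin φ).
The central angle between the endpoints is δ = arccos(p₁·p₂) ≈ 1.439 rad (82.4°).
Interpolate at f = 0.67 with slerp weights a = sin((1−f)δ)/sin δ ≈ 0.461, b = sin(fδ)/sin δ ≈ 0.829.
p = a·p₁ + b·p₂ ≈ (-0.031, 0.598, 0.801); φ = arcsin(p_z) ≈ 53.21°, λ = atan2(p_y, p_x) ≈ 92.97°.

≈ 53°N, 93°E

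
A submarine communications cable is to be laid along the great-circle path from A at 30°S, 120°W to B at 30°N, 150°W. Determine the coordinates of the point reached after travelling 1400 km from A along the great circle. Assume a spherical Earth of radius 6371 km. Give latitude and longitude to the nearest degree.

≈ 19°S, 126°W

Convert each endpoint to a unit vector on the sphere (x = cos φ cos λ, y = cos φ sin λ, z = sin φ).
The central angle between the endpoints is δ = arccos(p₁·p₂) ≈ 1.160 rad (66.5°). The total great-circle distance is δ·R ≈ 1.160 × 6371 ≈ 7389 km, so the target fraction is f = 1400/7389 ≈ 0.189.
Interpolate at f ≈ 0.189 with slerp weights a = sin((1−f)δ)/sin δ ≈ 0.881, b = sin(fδ)/sin δ ≈ 0.238.
p = a·p₁ + b·p₂ ≈ (-0.560, -0.764, -0.322); φ = arcsin(p_z) ≈ -18.76°, λ = atan2(p_y, p_x) ≈ -126.24°.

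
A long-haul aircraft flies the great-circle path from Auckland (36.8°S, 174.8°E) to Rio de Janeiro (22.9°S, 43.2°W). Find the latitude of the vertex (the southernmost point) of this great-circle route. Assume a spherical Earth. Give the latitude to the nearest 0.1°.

≈ 61.0°S

The great circle lies in the plane with unit normal n̂ = (p₁ × p₂)/|p₁ × p₂|.
Here n̂_z ≈ +0.484; the vertex latitude is φ_max = arccos|n̂_z| ≈ 61.0°.
Check via Clairaut: cos φ_max = |cos φ₁| · sin C = cos(36.8°)·sin(142.8°) ≈ 0.484, again giving ≈ 61.0°.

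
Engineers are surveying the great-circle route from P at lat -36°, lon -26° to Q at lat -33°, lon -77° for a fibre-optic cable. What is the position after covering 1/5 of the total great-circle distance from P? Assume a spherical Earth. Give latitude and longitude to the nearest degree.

Convert each endpoint to a unit vector on the sphere (x = cos φ cos λ, y = cos φ sin λ, z = sin φ).
The central angle between the endpoints is δ = arccos(p₁·p₂) ≈ 0.727 rad (41.7°).
Interpolate at f = 1/5 with slerp weights a = sin((1−f)δ)/sin δ ≈ 0.827, b = sin(fδ)/sin δ ≈ 0.218.
p = a·p₁ + b·p₂ ≈ (0.642, -0.471, -0.605); φ = arcsin(p_z) ≈ -37.20°, λ = atan2(p_y, p_x) ≈ -36.28°.

≈ lat -37°, lon -36°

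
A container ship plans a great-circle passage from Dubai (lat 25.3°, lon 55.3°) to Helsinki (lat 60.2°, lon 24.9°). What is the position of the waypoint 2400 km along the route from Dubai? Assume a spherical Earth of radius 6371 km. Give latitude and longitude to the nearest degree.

≈ lat 45°, lon 44°

Convert each endpoint to a unit vector on the sphere (x = cos φ cos λ, y = cos φ sin λ, z = sin φ).
The central angle between the endpoints is δ = arccos(p₁·p₂) ≈ 0.710 rad (40.7°). The total great-circle distance is δ·R ≈ 0.710 × 6371 ≈ 4523 km, so the target fraction is f = 2400/4523 ≈ 0.531.
Interpolate at f ≈ 0.531 with slerp weights a = sin((1−f)δ)/sin δ ≈ 0.502, b = sin(fδ)/sin δ ≈ 0.564.
p = a·p₁ + b·p₂ ≈ (0.513, 0.491, 0.704); φ = arcsin(p_z) ≈ 44.77°, λ = atan2(p_y, p_x) ≈ 43.77°.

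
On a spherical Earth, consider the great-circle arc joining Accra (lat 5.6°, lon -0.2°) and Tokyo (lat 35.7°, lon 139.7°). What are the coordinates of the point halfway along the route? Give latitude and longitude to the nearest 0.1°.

Write both endpoints as unit vectors p₁, p₂ with components (cos φ cos λ, cos φ sin λ, sin φ).
The central angle between the endpoints is δ = arccos(p₁·p₂) ≈ 2.167 rad (124.1°).
Interpolate at f = 1/2 with slerp weights a = sin((1−f)δ)/sin δ ≈ 1.068, b = sin(fδ)/sin δ ≈ 1.068.
p = a·p₁ + b·p₂ ≈ (0.401, 0.557, 0.727); φ = arcsin(p_z) ≈ 46.65°, λ = atan2(p_y, p_x) ≈ 54.23°.

≈ lat 46.6°, lon 54.2°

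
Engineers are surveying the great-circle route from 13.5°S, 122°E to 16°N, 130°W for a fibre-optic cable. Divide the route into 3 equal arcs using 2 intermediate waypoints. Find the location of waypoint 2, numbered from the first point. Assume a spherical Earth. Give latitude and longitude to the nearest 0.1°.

Convert each endpoint to a unit vector on the sphere (x = cos φ cos λ, y = cos φ sin λ, z = sin φ).
The central angle between the endpoints is δ = arccos(p₁·p₂) ≈ 1.932 rad (110.7°).
Interpolate at f = 2/3 with slerp weights a = sin((1−f)δ)/sin δ ≈ 0.642, b = sin(fδ)/sin δ ≈ 1.026.
p = a·p₁ + b·p₂ ≈ (-0.965, -0.227, 0.133); φ = arcsin(p_z) ≈ 7.65°, λ = atan2(p_y, p_x) ≈ -166.78°.

≈ 7.6°N, 166.8°W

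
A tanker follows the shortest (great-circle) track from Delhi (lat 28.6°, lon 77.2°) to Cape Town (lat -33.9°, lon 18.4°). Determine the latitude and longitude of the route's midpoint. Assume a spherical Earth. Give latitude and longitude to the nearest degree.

≈ lat -3°, lon 49°

Convert each endpoint to a unit vector on the sphere (x = cos φ cos λ, y = cos φ sin λ, z = sin φ).
The central angle between the endpoints is δ = arccos(p₁·p₂) ≈ 1.460 rad (83.7°).
Interpolate at f = 1/2 with slerp weights a = sin((1−f)δ)/sin δ ≈ 0.671, b = sin(fδ)/sin δ ≈ 0.671.
p = a·p₁ + b·p₂ ≈ (0.659, 0.750, -0.053); φ = arcsin(p_z) ≈ -3.04°, λ = atan2(p_y, p_x) ≈ 48.71°.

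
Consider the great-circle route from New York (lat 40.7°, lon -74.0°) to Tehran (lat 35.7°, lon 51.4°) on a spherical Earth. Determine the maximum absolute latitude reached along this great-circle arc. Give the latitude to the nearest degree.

The great circle lies in the plane with unit normal n̂ = (p₁ × p₂)/|p₁ × p₂|.
Here n̂_z ≈ +0.502; the vertex latitude is φ_max = arccos|n̂_z| ≈ 59.9°.

≈ 60°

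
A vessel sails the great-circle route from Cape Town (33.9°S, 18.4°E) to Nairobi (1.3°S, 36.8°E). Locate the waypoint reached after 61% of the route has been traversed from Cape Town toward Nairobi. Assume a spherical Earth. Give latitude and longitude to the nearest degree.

≈ (14°S, 30°E)

Convert each endpoint to a unit vector on the sphere (x = cos φ cos λ, y = cos φ sin λ, z = sin φ).
The central angle between the endpoints is δ = arccos(p₁·p₂) ≈ 0.643 rad (36.9°).
Interpolate at f = 0.61 with slerp weights a = sin((1−f)δ)/sin δ ≈ 0.414, b = sin(fδ)/sin δ ≈ 0.638.
p = a·p₁ + b·p₂ ≈ (0.836, 0.490, -0.245); φ = arcsin(p_z) ≈ -14.20°, λ = atan2(p_y, p_x) ≈ 30.38°.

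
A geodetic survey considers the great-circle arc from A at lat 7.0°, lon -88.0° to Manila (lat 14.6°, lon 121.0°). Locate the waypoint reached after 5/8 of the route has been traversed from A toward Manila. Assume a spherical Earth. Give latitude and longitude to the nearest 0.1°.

≈ lat 36.7°, lon 176.7°

Write both endpoints as unit vectors p₁, p₂ with components (cos φ cos λ, cos φ sin λ, sin φ).
The central angle between the endpoints is δ = arccos(p₁·p₂) ≈ 2.514 rad (144.0°).
Interpolate at f = 5/8 with slerp weights a = sin((1−f)δ)/sin δ ≈ 1.378, b = sin(fδ)/sin δ ≈ 1.703.
p = a·p₁ + b·p₂ ≈ (-0.801, 0.046, 0.597); φ = arcsin(p_z) ≈ 36.66°, λ = atan2(p_y, p_x) ≈ 176.73°.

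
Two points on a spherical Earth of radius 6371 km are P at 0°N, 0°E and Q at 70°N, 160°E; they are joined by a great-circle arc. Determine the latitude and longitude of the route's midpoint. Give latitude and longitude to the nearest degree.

Convert each endpoint to a unit vector on the sphere (x = cos φ cos λ, y = cos φ sin λ, z = sin φ).
The central angle between the endpoints is δ = arccos(p₁·p₂) ≈ 1.898 rad (108.7°).
Interpolate at f = 1/2 with slerp weights a = sin((1−f)δ)/sin δ ≈ 0.858, b = sin(fδ)/sin δ ≈ 0.858.
p = a·p₁ + b·p₂ ≈ (0.582, 0.100, 0.807); φ = arcsin(p_z) ≈ 53.77°, λ = atan2(p_y, p_x) ≈ 9.78°.

≈ 54°N, 10°E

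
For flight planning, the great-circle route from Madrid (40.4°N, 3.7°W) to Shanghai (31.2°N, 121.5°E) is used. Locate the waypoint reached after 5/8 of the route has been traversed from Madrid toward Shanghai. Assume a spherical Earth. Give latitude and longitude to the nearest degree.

Write both endpoints as unit vectors p₁, p₂ with components (cos φ cos λ, cos φ sin λ, sin φ).
The central angle between the endpoints is δ = arccos(p₁·p₂) ≈ 1.611 rad (92.3°).
Interpolate at f = 5/8 with slerp weights a = sin((1−f)δ)/sin δ ≈ 0.568, b = sin(fδ)/sin δ ≈ 0.846.
p = a·p₁ + b·p₂ ≈ (0.054, 0.589, 0.806); φ = arcsin(p_z) ≈ 53.75°, λ = atan2(p_y, p_x) ≈ 84.76°.

≈ 54°N, 85°E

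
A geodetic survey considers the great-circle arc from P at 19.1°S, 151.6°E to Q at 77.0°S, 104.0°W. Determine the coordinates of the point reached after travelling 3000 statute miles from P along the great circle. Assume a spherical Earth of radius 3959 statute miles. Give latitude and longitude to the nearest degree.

≈ 60°S, 170°E

Write both endpoints as unit vectors p₁, p₂ with components (cos φ cos λ, cos φ sin λ, sin φ).
The central angle between the endpoints is δ = arccos(p₁·p₂) ≈ 1.302 rad (74.6°). The total great-circle distance is δ·R ≈ 1.302 × 3959 ≈ 5153 mi, so the target fraction is f = 3000/5153 ≈ 0.582.
Interpolate at f ≈ 0.582 with slerp weights a = sin((1−f)δ)/sin δ ≈ 0.537, b = sin(fδ)/sin δ ≈ 0.713.
p = a·p₁ + b·p₂ ≈ (-0.485, 0.086, -0.870); φ = arcsin(p_z) ≈ -60.50°, λ = atan2(p_y, p_x) ≈ 169.99°.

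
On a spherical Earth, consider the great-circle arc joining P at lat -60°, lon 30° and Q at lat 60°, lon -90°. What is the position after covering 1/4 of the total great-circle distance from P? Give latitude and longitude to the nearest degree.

Convert each endpoint to a unit vector on the sphere (x = cos φ cos λ, y = cos φ sin λ, z = sin φ).
The central angle between the endpoints is δ = arccos(p₁·p₂) ≈ 2.636 rad (151.0°).
Interpolate at f = 1/4 with slerp weights a = sin((1−f)δ)/sin δ ≈ 1.897, b = sin(fδ)/sin δ ≈ 1.265.
p = a·p₁ + b·p₂ ≈ (0.822, -0.158, -0.548); φ = arcsin(p_z) ≈ -33.21°, λ = atan2(p_y, p_x) ≈ -10.89°.

≈ lat -33°, lon -11°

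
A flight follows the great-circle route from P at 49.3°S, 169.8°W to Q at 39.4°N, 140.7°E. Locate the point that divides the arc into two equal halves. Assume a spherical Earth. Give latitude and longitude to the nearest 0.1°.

≈ 5.4°S, 163.2°E

From cos δ = sin φ₁ sin φ₂ + cos φ₁ cos φ₂ cos Δλ, the central angle is δ ≈ 1.725 rad (98.9°).
Interpolate at f = 1/2 with slerp weights a = sin((1−f)δ)/sin δ ≈ 0.769, b = sin(fδ)/sin δ ≈ 0.769.
p = a·p₁ + b·p₂ ≈ (-0.953, 0.287, -0.095); φ = arcsin(p_z) ≈ -5.44°, λ = atan2(p_y, p_x) ≈ 163.21°.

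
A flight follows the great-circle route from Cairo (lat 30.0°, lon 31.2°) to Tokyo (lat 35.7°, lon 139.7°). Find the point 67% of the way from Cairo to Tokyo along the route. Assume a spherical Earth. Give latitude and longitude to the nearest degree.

From cos δ = sin φ₁ sin φ₂ + cos φ₁ cos φ₂ cos Δλ, the central angle is δ ≈ 1.502 rad (86.1°).
Interpolate at f = 0.67 with slerp weights a = sin((1−f)δ)/sin δ ≈ 0.477, b = sin(fδ)/sin δ ≈ 0.847.
p = a·p₁ + b·p₂ ≈ (-0.171, 0.659, 0.733); φ = arcsin(p_z) ≈ 47.10°, λ = atan2(p_y, p_x) ≈ 104.58°.

≈ lat 47°, lon 105°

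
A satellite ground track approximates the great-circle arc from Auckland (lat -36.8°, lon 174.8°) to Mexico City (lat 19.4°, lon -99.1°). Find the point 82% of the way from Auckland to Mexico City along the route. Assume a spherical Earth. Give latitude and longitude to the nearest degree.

The haversine formula gives a central angle δ ≈ 1.719 rad (98.5°) between the endpoints.
Interpolate at f = 0.82 with slerp weights a = sin((1−f)δ)/sin δ ≈ 0.308, b = sin(fδ)/sin δ ≈ 0.998.
p = a·p₁ + b·p₂ ≈ (-0.394, -0.907, 0.147); φ = arcsin(p_z) ≈ 8.46°, λ = atan2(p_y, p_x) ≈ -113.50°.

≈ lat 8°, lon -113°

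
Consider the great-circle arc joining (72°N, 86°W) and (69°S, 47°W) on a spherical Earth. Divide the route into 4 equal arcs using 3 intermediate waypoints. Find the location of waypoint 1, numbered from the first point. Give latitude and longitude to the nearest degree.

≈ (37°N, 70°W)

Convert each endpoint to a unit vector on the sphere (x = cos φ cos λ, y = cos φ sin λ, z = sin φ).
The central angle between the endpoints is δ = arccos(p₁·p₂) ≈ 2.501 rad (143.3°).
Interpolate at f = 1/4 with slerp weights a = sin((1−f)δ)/sin δ ≈ 1.596, b = sin(fδ)/sin δ ≈ 0.980.
p = a·p₁ + b·p₂ ≈ (0.274, -0.749, 0.604); φ = arcsin(p_z) ≈ 37.13°, λ = atan2(p_y, p_x) ≈ -69.91°.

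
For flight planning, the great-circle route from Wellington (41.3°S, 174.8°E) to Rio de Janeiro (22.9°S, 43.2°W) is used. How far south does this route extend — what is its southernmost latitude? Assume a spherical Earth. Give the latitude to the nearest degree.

The great circle lies in the plane with unit normal n̂ = (p₁ × p₂)/|p₁ × p₂|.
Here n̂_z ≈ +0.445; the vertex latitude is φ_max = arccos|n̂_z| ≈ 63.6°.
Check via Clairaut: cos φ_max = |cos φ₁| · sin C = cos(41.3°)·sin(143.7°) ≈ 0.445, again giving ≈ 63.6°.

≈ 64°S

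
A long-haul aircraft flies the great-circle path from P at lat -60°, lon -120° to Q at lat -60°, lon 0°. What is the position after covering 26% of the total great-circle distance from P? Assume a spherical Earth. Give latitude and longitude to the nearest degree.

The haversine formula gives a central angle δ ≈ 0.896 rad (51.3°) between the endpoints.
Interpolate at f = 0.26 with slerp weights a = sin((1−f)δ)/sin δ ≈ 0.788, b = sin(fδ)/sin δ ≈ 0.296.
p = a·p₁ + b·p₂ ≈ (-0.049, -0.341, -0.939); φ = arcsin(p_z) ≈ -69.83°, λ = atan2(p_y, p_x) ≈ -98.21°.

≈ lat -70°, lon -98°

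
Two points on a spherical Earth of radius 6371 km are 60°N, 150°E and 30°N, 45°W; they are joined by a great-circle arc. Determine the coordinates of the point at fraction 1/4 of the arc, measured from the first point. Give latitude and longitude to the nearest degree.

Convert each endpoint to a unit vector on the sphere (x = cos φ cos λ, y = cos φ sin λ, z = sin φ).
The central angle between the endpoints is δ = arccos(p₁·p₂) ≈ 1.556 rad (89.2°).
Interpolate at f = 1/4 with slerp weights a = sin((1−f)δ)/sin δ ≈ 0.920, b = sin(fδ)/sin δ ≈ 0.379.
p = a·p₁ + b·p₂ ≈ (-0.166, -0.002, 0.986); φ = arcsin(p_z) ≈ 80.45°, λ = atan2(p_y, p_x) ≈ -179.19°.

≈ 80°N, 179°W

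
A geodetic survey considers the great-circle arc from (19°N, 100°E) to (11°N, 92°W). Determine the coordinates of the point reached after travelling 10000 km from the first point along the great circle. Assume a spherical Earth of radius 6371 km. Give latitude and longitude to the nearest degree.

The haversine formula gives a central angle δ ≈ 2.579 rad (147.8°) between the endpoints. The total great-circle distance is δ·R ≈ 2.579 × 6371 ≈ 16429 km, so the target fraction is f = 10000/16429 ≈ 0.609.
Interpolate at f ≈ 0.609 with slerp weights a = sin((1−f)δ)/sin δ ≈ 1.586, b = sin(fδ)/sin δ ≈ 1.874.
p = a·p₁ + b·p₂ ≈ (-0.325, -0.362, 0.874); φ = arcsin(p_z) ≈ 60.93°, λ = atan2(p_y, p_x) ≈ -131.92°.

≈ (61°N, 132°W)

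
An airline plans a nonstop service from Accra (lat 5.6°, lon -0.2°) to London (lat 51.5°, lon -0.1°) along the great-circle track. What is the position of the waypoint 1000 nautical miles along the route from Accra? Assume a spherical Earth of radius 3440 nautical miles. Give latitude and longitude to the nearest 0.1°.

Write both endpoints as unit vectors p₁, p₂ with components (cos φ cos λ, cos φ sin λ, sin φ).
The central angle between the endpoints is δ = arccos(p₁·p₂) ≈ 0.801 rad (45.9°). The total great-circle distance is δ·R ≈ 0.801 × 3440 ≈ 2756 nmi, so the target fraction is f = 1000/2756 ≈ 0.363.
Interpolate at f ≈ 0.363 with slerp weights a = sin((1−f)δ)/sin δ ≈ 0.680, b = sin(fδ)/sin δ ≈ 0.399.
p = a·p₁ + b·p₂ ≈ (0.925, -0.003, 0.379); φ = arcsin(p_z) ≈ 22.26°, λ = atan2(p_y, p_x) ≈ -0.17°.

≈ lat 22.3°, lon -0.2°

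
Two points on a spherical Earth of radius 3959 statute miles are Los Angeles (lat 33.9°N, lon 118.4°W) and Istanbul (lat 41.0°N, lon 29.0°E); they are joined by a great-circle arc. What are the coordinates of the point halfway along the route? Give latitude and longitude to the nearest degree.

The haversine formula gives a central angle δ ≈ 1.733 rad (99.3°) between the endpoints.
Interpolate at f = 1/2 with slerp weights a = sin((1−f)δ)/sin δ ≈ 0.772, b = sin(fδ)/sin δ ≈ 0.772.
p = a·p₁ + b·p₂ ≈ (0.205, -0.281, 0.937); φ = arcsin(p_z) ≈ 69.63°, λ = atan2(p_y, p_x) ≈ -53.93°.

≈ lat 70°N, lon 54°W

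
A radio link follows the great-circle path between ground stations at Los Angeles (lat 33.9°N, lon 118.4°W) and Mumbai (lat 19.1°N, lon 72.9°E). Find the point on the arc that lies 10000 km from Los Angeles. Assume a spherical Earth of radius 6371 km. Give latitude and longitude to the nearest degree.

Write both endpoints as unit vectors p₁, p₂ with components (cos φ cos λ, cos φ sin λ, sin φ).
The central angle between the endpoints is δ = arccos(p₁·p₂) ≈ 2.198 rad (125.9°). The total great-circle distance is δ·R ≈ 2.198 × 6371 ≈ 14001 km, so the target fraction is f = 10000/14001 ≈ 0.714.
Interpolate at f ≈ 0.714 with slerp weights a = sin((1−f)δ)/sin δ ≈ 0.726, b = sin(fδ)/sin δ ≈ 1.235.
p = a·p₁ + b·p₂ ≈ (0.057, 0.586, 0.809); φ = arcsin(p_z) ≈ 53.97°, λ = atan2(p_y, p_x) ≈ 84.47°.

≈ lat 54°N, lon 84°E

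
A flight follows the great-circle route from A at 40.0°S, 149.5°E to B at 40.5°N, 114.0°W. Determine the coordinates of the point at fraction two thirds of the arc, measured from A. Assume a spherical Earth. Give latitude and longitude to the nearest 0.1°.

The haversine formula gives a central angle δ ≈ 2.075 rad (118.9°) between the endpoints.
Interpolate at f = 2/3 with slerp weights a = sin((1−f)δ)/sin δ ≈ 0.729, b = sin(fδ)/sin δ ≈ 1.122.
p = a·p₁ + b·p₂ ≈ (-0.828, -0.496, 0.261); φ = arcsin(p_z) ≈ 15.10°, λ = atan2(p_y, p_x) ≈ -149.06°.

≈ 15.1°N, 149.1°W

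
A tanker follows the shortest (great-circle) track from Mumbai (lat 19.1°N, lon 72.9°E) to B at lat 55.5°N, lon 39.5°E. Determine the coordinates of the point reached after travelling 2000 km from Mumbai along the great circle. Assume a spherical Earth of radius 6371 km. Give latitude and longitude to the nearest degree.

≈ lat 35°N, lon 63°E

Write both endpoints as unit vectors p₁, p₂ with components (cos φ cos λ, cos φ sin λ, sin φ).
The central angle between the endpoints is δ = arccos(p₁·p₂) ≈ 0.772 rad (44.2°). The total great-circle distance is δ·R ≈ 0.772 × 6371 ≈ 4919 km, so the target fraction is f = 2000/4919 ≈ 0.407.
Interpolate at f ≈ 0.407 with slerp weights a = sin((1−f)δ)/sin δ ≈ 0.634, b = sin(fδ)/sin δ ≈ 0.443.
p = a·p₁ + b·p₂ ≈ (0.370, 0.732, 0.572); φ = arcsin(p_z) ≈ 34.91°, λ = atan2(p_y, p_x) ≈ 63.21°.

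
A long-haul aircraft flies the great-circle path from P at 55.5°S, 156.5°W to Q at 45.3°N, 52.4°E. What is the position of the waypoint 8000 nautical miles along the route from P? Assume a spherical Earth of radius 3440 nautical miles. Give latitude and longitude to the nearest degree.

Write both endpoints as unit vectors p₁, p₂ with components (cos φ cos λ, cos φ sin λ, sin φ).
The central angle between the endpoints is δ = arccos(p₁·p₂) ≈ 2.778 rad (159.2°). The total great-circle distance is δ·R ≈ 2.778 × 3440 ≈ 9556 nmi, so the target fraction is f = 8000/9556 ≈ 0.837.
Interpolate at f ≈ 0.837 with slerp weights a = sin((1−f)δ)/sin δ ≈ 1.228, b = sin(fδ)/sin δ ≈ 2.048.
p = a·p₁ + b·p₂ ≈ (0.241, 0.864, 0.443); φ = arcsin(p_z) ≈ 26.29°, λ = atan2(p_y, p_x) ≈ 74.43°.

≈ 26°N, 74°E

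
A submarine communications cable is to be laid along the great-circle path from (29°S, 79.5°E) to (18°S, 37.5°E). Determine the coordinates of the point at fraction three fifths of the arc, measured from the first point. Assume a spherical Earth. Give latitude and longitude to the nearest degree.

≈ (24°S, 53°E)

Write both endpoints as unit vectors p₁, p₂ with components (cos φ cos λ, cos φ sin λ, sin φ).
The central angle between the endpoints is δ = arccos(p₁·p₂) ≈ 0.695 rad (39.8°).
Interpolate at f = 3/5 with slerp weights a = sin((1−f)δ)/sin δ ≈ 0.429, b = sin(fδ)/sin δ ≈ 0.632.
p = a·p₁ + b·p₂ ≈ (0.546, 0.735, -0.403); φ = arcsin(p_z) ≈ -23.78°, λ = atan2(p_y, p_x) ≈ 53.41°.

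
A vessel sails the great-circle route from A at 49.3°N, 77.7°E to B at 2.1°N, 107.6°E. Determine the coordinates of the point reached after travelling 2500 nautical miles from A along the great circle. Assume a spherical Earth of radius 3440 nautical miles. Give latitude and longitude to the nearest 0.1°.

Write both endpoints as unit vectors p₁, p₂ with components (cos φ cos λ, cos φ sin λ, sin φ).
The central angle between the endpoints is δ = arccos(p₁·p₂) ≈ 0.936 rad (53.7°). The total great-circle distance is δ·R ≈ 0.936 × 3440 ≈ 3221 nmi, so the target fraction is f = 2500/3221 ≈ 0.776.
Interpolate at f ≈ 0.776 with slerp weights a = sin((1−f)δ)/sin δ ≈ 0.258, b = sin(fδ)/sin δ ≈ 0.825.
p = a·p₁ + b·p₂ ≈ (-0.213, 0.950, 0.226); φ = arcsin(p_z) ≈ 13.07°, λ = atan2(p_y, p_x) ≈ 102.65°.

≈ 13.1°N, 102.7°E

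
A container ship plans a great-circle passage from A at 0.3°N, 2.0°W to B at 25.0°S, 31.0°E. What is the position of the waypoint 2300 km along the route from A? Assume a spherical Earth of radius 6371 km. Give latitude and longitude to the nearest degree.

Convert each endpoint to a unit vector on the sphere (x = cos φ cos λ, y = cos φ sin λ, z = sin φ).
The central angle between the endpoints is δ = arccos(p₁·p₂) ≈ 0.711 rad (40.7°). The total great-circle distance is δ·R ≈ 0.711 × 6371 ≈ 4528 km, so the target fraction is f = 2300/4528 ≈ 0.508.
Interpolate at f ≈ 0.508 with slerp weights a = sin((1−f)δ)/sin δ ≈ 0.525, b = sin(fδ)/sin δ ≈ 0.541.
p = a·p₁ + b·p₂ ≈ (0.945, 0.234, -0.226); φ = arcsin(p_z) ≈ -13.07°, λ = atan2(p_y, p_x) ≈ 13.92°.

≈ 13°S, 14°E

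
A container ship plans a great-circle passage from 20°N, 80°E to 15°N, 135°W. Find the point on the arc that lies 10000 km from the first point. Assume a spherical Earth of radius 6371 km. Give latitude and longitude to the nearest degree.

≈ 40°N, 172°W

Convert each endpoint to a unit vector on the sphere (x = cos φ cos λ, y = cos φ sin λ, z = sin φ).
The central angle between the endpoints is δ = arccos(p₁·p₂) ≈ 2.285 rad (130.9°). The total great-circle distance is δ·R ≈ 2.285 × 6371 ≈ 14558 km, so the target fraction is f = 10000/14558 ≈ 0.687.
Interpolate at f ≈ 0.687 with slerp weights a = sin((1−f)δ)/sin δ ≈ 0.868, b = sin(fδ)/sin δ ≈ 1.323.
p = a·p₁ + b·p₂ ≈ (-0.762, -0.101, 0.639); φ = arcsin(p_z) ≈ 39.75°, λ = atan2(p_y, p_x) ≈ -172.48°.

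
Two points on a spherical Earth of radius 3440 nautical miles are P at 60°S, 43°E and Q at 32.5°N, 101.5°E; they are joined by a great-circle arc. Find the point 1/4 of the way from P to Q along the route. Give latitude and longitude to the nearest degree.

From cos δ = sin φ₁ sin φ₂ + cos φ₁ cos φ₂ cos Δλ, the central angle is δ ≈ 1.818 rad (104.2°).
Interpolate at f = 1/4 with slerp weights a = sin((1−f)δ)/sin δ ≈ 1.009, b = sin(fδ)/sin δ ≈ 0.453.
p = a·p₁ + b·p₂ ≈ (0.293, 0.718, -0.631); φ = arcsin(p_z) ≈ -39.11°, λ = atan2(p_y, p_x) ≈ 67.82°.

≈ 39°S, 68°E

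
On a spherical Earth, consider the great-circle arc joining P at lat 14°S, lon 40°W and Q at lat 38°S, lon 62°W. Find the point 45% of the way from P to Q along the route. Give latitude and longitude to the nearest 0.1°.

Convert each endpoint to a unit vector on the sphere (x = cos φ cos λ, y = cos φ sin λ, z = sin φ).
The central angle between the endpoints is δ = arccos(p₁·p₂) ≈ 0.540 rad (30.9°).
Interpolate at f = 0.45 with slerp weights a = sin((1−f)δ)/sin δ ≈ 0.569, b = sin(fδ)/sin δ ≈ 0.468.
p = a·p₁ + b·p₂ ≈ (0.596, -0.681, -0.426); φ = arcsin(p_z) ≈ -25.20°, λ = atan2(p_y, p_x) ≈ -48.78°.

≈ lat 25.2°S, lon 48.8°W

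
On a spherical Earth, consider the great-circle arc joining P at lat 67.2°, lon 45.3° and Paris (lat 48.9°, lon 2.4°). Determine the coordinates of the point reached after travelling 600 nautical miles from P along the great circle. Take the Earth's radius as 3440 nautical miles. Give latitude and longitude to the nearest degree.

Write both endpoints as unit vectors p₁, p₂ with components (cos φ cos λ, cos φ sin λ, sin φ).
The central angle between the endpoints is δ = arccos(p₁·p₂) ≈ 0.492 rad (28.2°). The total great-circle distance is δ·R ≈ 0.492 × 3440 ≈ 1693 nmi, so the target fraction is f = 600/1693 ≈ 0.354.
Interpolate at f ≈ 0.354 with slerp weights a = sin((1−f)δ)/sin δ ≈ 0.661, b = sin(fδ)/sin δ ≈ 0.367.
p = a·p₁ + b·p₂ ≈ (0.421, 0.192, 0.886); φ = arcsin(p_z) ≈ 62.41°, λ = atan2(p_y, p_x) ≈ 24.52°.

≈ lat 62°, lon 25°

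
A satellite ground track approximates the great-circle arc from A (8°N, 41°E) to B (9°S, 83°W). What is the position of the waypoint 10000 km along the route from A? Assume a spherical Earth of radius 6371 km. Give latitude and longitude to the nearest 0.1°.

The haversine formula gives a central angle δ ≈ 2.176 rad (124.7°) between the endpoints. The total great-circle distance is δ·R ≈ 2.176 × 6371 ≈ 13862 km, so the target fraction is f = 10000/13862 ≈ 0.721.
Interpolate at f ≈ 0.721 with slerp weights a = sin((1−f)δ)/sin δ ≈ 0.693, b = sin(fδ)/sin δ ≈ 1.216.
p = a·p₁ + b·p₂ ≈ (0.664, -0.742, -0.094); φ = arcsin(p_z) ≈ -5.38°, λ = atan2(p_y, p_x) ≈ -48.17°.

≈ (5.4°S, 48.2°W)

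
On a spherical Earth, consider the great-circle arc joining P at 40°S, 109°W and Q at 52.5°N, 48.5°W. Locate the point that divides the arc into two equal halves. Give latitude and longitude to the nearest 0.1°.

Write both endpoints as unit vectors p₁, p₂ with components (cos φ cos λ, cos φ sin λ, sin φ).
The central angle between the endpoints is δ = arccos(p₁·p₂) ≈ 1.855 rad (106.3°).
Interpolate at f = 1/2 with slerp weights a = sin((1−f)δ)/sin δ ≈ 0.834, b = sin(fδ)/sin δ ≈ 0.834.
p = a·p₁ + b·p₂ ≈ (0.128, -0.984, 0.125); φ = arcsin(p_z) ≈ 7.21°, λ = atan2(p_y, p_x) ≈ -82.57°.

≈ 7.2°N, 82.6°W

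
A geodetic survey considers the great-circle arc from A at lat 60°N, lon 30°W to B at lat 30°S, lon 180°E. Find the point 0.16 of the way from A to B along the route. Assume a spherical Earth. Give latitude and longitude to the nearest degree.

From cos δ = sin φ₁ sin φ₂ + cos φ₁ cos φ₂ cos Δλ, the central angle is δ ≈ 2.512 rad (143.9°).
Interpolate at f = 0.16 with slerp weights a = sin((1−f)δ)/sin δ ≈ 1.457, b = sin(fδ)/sin δ ≈ 0.664.
p = a·p₁ + b·p₂ ≈ (0.056, -0.364, 0.930); φ = arcsin(p_z) ≈ 68.38°, λ = atan2(p_y, p_x) ≈ -81.28°.

≈ lat 68°N, lon 81°W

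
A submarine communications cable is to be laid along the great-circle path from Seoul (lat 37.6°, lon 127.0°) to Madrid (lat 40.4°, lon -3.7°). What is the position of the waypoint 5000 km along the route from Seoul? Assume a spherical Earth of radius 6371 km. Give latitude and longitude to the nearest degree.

Convert each endpoint to a unit vector on the sphere (x = cos φ cos λ, y = cos φ sin λ, z = sin φ).
The central angle between the endpoints is δ = arccos(p₁·p₂) ≈ 1.569 rad (89.9°). The total great-circle distance is δ·R ≈ 1.569 × 6371 ≈ 9995 km, so the target fraction is f = 5000/9995 ≈ 0.500.
Interpolate at f ≈ 0.500 with slerp weights a = sin((1−f)δ)/sin δ ≈ 0.706, b = sin(fδ)/sin δ ≈ 0.707.
p = a·p₁ + b·p₂ ≈ (0.200, 0.412, 0.889); φ = arcsin(p_z) ≈ 62.73°, λ = atan2(p_y, p_x) ≈ 64.07°.

≈ lat 63°, lon 64°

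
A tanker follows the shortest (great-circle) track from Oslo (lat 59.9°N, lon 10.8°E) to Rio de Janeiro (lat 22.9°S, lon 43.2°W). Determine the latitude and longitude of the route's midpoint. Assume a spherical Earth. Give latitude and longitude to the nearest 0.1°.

≈ lat 20.4°N, lon 24.7°W

Write both endpoints as unit vectors p₁, p₂ with components (cos φ cos λ, cos φ sin λ, sin φ).
The central angle between the endpoints is δ = arccos(p₁·p₂) ≈ 1.636 rad (93.7°).
Interpolate at f = 1/2 with slerp weights a = sin((1−f)δ)/sin δ ≈ 0.731, b = sin(fδ)/sin δ ≈ 0.731.
p = a·p₁ + b·p₂ ≈ (0.851, -0.392, 0.348); φ = arcsin(p_z) ≈ 20.37°, λ = atan2(p_y, p_x) ≈ -24.75°.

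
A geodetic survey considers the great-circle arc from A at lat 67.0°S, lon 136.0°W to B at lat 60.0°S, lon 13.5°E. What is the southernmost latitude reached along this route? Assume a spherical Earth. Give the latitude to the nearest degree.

≈ 83°S

The great circle lies in the plane with unit normal n̂ = (p₁ × p₂)/|p₁ × p₂|.
Here n̂_z ≈ +0.128; the vertex latitude is φ_max = arccos|n̂_z| ≈ 82.7°.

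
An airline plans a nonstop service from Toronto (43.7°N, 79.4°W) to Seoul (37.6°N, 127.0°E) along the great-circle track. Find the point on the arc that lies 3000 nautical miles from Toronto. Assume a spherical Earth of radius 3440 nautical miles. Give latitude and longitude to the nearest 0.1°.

The haversine formula gives a central angle δ ≈ 1.662 rad (95.3°) between the endpoints. The total great-circle distance is δ·R ≈ 1.662 × 3440 ≈ 5719 nmi, so the target fraction is f = 3000/5719 ≈ 0.525.
Interpolate at f ≈ 0.525 with slerp weights a = sin((1−f)δ)/sin δ ≈ 0.714, b = sin(fδ)/sin δ ≈ 0.769.
p = a·p₁ + b·p₂ ≈ (-0.272, -0.021, 0.962); φ = arcsin(p_z) ≈ 74.19°, λ = atan2(p_y, p_x) ≈ -175.67°.

≈ 74.2°N, 175.7°W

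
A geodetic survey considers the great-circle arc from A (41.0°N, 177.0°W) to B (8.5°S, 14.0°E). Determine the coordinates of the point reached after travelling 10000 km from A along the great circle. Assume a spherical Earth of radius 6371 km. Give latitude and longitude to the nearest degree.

≈ (45°N, 32°E)

Write both endpoints as unit vectors p₁, p₂ with components (cos φ cos λ, cos φ sin λ, sin φ).
The central angle between the endpoints is δ = arccos(p₁·p₂) ≈ 2.549 rad (146.1°). The total great-circle distance is δ·R ≈ 2.549 × 6371 ≈ 16242 km, so the target fraction is f = 10000/16242 ≈ 0.616.
Interpolate at f ≈ 0.616 with slerp weights a = sin((1−f)δ)/sin δ ≈ 1.487, b = sin(fδ)/sin δ ≈ 1.791.
p = a·p₁ + b·p₂ ≈ (0.598, 0.370, 0.711); φ = arcsin(p_z) ≈ 45.32°, λ = atan2(p_y, p_x) ≈ 31.74°.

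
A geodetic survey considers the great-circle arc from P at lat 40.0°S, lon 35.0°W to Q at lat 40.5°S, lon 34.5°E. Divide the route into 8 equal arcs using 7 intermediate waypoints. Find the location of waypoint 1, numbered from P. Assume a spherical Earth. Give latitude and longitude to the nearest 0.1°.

≈ lat 42.4°S, lon 27.1°W

Write both endpoints as unit vectors p₁, p₂ with components (cos φ cos λ, cos φ sin λ, sin φ).
The central angle between the endpoints is δ = arccos(p₁·p₂) ≈ 0.900 rad (51.6°).
Interpolate at f = 1/8 with slerp weights a = sin((1−f)δ)/sin δ ≈ 0.905, b = sin(fδ)/sin δ ≈ 0.143.
p = a·p₁ + b·p₂ ≈ (0.657, -0.336, -0.675); φ = arcsin(p_z) ≈ -42.42°, λ = atan2(p_y, p_x) ≈ -27.05°.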